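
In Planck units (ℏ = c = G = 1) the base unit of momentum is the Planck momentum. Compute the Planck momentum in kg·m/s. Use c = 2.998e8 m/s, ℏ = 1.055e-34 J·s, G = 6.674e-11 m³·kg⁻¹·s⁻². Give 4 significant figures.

p_P = √(ℏc³/G)
  = √(42.60)
  = 6.527 kg·m/s

6.527 kg·m/s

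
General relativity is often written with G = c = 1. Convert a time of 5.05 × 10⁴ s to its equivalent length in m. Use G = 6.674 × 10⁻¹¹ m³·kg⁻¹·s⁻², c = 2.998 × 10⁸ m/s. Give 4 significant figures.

1.514 × 10¹³ m

Time → length via c.
5.05 × 10⁴ s × (c) = 1.514 × 10¹³ m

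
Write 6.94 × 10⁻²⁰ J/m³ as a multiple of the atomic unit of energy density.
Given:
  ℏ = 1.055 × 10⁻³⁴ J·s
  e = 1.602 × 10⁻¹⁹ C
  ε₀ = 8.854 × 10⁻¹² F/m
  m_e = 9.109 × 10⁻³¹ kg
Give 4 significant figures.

2.369 × 10⁻³³

atomic unit of energy density: u_au = E_h/a₀³ = m_e⁴e¹⁰/((4πε₀)⁵ℏ⁸) = 2.929 × 10¹³ J/m³.
6.94 × 10⁻²⁰ / 2.929 × 10¹³ = 2.369 × 10⁻³³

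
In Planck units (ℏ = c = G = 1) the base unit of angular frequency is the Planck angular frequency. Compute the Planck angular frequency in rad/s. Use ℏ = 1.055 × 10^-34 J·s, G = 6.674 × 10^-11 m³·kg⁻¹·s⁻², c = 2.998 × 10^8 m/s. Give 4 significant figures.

ω_P = √(c⁵/(ℏG))
  = √(3.440 × 10^86)
  = 1.855 × 10^43 rad/s

1.855 × 10^43 rad/s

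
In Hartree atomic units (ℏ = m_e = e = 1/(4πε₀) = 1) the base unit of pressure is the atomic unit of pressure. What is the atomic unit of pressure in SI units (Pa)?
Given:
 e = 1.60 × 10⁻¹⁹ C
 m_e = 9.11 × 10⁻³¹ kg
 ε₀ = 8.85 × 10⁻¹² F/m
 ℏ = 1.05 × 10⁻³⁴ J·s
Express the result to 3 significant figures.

3.01 × 10¹³ Pa

P_au = E_h/a₀³ = m_e⁴e¹⁰/((4πε₀)⁵ℏ⁸)
E_h = 4.38 × 10⁻¹⁸ J
a₀ = 5.26 × 10⁻¹¹ m
E_h/a₀³ = 3.01 × 10¹³ Pa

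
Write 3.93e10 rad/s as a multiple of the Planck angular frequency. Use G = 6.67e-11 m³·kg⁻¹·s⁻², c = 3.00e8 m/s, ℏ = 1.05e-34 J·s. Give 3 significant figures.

2.11e-33

Planck angular frequency: ω_P = √(c⁵/(ℏG)) = 1.86e43 rad/s.
3.93e10 / 1.86e43 = 2.11e-33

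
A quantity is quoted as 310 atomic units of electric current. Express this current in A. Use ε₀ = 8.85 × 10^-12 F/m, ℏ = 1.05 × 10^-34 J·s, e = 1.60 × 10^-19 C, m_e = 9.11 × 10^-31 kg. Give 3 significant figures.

One atomic unit of electric current: I_au = e E_h/ℏ = m_e e⁵/((4πε₀)²ℏ³) = 6.67 × 10^-3 A.
310 × 6.67 × 10^-3 A = 2.07 A

2.07 A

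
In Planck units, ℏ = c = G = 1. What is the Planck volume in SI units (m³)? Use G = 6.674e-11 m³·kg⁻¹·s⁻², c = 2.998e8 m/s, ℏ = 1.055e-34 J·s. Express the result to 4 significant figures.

The unique combination of the constants set to 1 with dimensions of volume is V_P = (ℏG/c³)^(3/2).
  = √(1.784e-209)
  = 4.224e-105 m³

4.224e-105 m³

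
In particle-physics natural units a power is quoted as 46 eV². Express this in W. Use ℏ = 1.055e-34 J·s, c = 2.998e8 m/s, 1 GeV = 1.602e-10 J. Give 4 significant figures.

0.01119 W

Power is [E]/[T] = [E]²/ℏ.
1 GeV² → 1/ℏ × (1 GeV in J)² = 2.433e14 W.
Convert the energy scale: 46 eV² = 4.60e-17 GeV².
Result: 4.60e-17 × 2.433e14 = 0.01119 W.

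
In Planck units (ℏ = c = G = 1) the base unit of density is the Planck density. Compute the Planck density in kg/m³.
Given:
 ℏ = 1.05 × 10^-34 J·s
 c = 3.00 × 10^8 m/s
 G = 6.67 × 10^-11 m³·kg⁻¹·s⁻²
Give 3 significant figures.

ρ_P = c⁵/(ℏG²)
  = 2.43 × 10^42 / 4.67 × 10^-55
  = 5.20 × 10^96 kg/m³

5.20 × 10^96 kg/m³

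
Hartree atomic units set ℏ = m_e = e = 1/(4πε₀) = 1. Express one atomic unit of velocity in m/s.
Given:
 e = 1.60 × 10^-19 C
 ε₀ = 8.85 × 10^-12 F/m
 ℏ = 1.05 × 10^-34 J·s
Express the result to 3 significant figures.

2.19 × 10^6 m/s

From ℏ = m_e = e = 1/(4πε₀) = 1 the velocity scale is v_au = e²/(4πε₀ℏ).
  = 2.56 × 10^-38 / 1.17 × 10^-44
  = 2.19 × 10^6 m/s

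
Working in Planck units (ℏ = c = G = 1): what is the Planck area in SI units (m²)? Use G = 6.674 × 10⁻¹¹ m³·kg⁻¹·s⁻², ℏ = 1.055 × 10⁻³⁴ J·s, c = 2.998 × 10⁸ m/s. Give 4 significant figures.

From ℏ = c = G = 1 the area scale is A_P = ℏG/c³.
  = 7.041 × 10⁻⁴⁵ / 2.695 × 10²⁵
  = 2.613 × 10⁻⁷⁰ m²

2.613 × 10⁻⁷⁰ m²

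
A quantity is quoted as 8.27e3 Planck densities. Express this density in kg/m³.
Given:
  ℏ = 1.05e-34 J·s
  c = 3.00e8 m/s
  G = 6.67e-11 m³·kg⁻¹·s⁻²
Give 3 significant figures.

One Planck density: ρ_P = c⁵/(ℏG²) = 5.20e96 kg/m³.
8.27e3 × 5.20e96 kg/m³ = 4.30e100 kg/m³

4.30e100 kg/m³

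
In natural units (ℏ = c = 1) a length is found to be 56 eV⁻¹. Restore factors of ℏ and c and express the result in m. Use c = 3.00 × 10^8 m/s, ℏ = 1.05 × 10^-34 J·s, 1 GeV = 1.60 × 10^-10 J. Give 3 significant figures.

A length is [E]⁻¹ in ℏ=c=1; restore one factor of ℏc.
1 GeV⁻¹ → ℏc × (1 GeV in J)⁻¹ = 1.97 × 10^-16 m.
Convert the energy scale: 56 eV⁻¹ = 5.60 × 10^10 GeV⁻¹.
Result: 5.60 × 10^10 × 1.97 × 10^-16 = 1.10 × 10^-5 m.

1.10 × 10^-5 m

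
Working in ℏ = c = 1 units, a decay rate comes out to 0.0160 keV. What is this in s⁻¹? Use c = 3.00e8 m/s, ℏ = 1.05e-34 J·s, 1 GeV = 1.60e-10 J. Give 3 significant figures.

A rate is [E]/ℏ; divide by ℏ.
1 GeV → 1/ℏ × (1 GeV in J) = 1.52e24 s⁻¹.
Convert the energy scale: 0.0160 keV = 1.60e-8 GeV.
Result: 1.60e-8 × 1.52e24 = 2.44e16 s⁻¹.

2.44e16 s⁻¹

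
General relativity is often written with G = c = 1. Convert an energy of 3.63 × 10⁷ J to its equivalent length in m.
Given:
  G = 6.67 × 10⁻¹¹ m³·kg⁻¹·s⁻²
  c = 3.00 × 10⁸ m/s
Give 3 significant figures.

Energy → length via G/c⁴.
3.63 × 10⁷ J × (G/c⁴) = 2.99 × 10⁻³⁷ m

2.99 × 10⁻³⁷ m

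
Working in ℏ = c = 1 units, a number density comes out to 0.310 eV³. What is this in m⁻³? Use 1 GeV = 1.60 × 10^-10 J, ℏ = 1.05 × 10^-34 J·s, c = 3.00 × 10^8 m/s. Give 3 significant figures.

Number density is [L]⁻³ = [E]³/(ℏc)³.
1 GeV³ → 1/(ℏc)³ × (1 GeV in J)³ = 1.31 × 10^47 m⁻³.
Convert the energy scale: 0.310 eV³ = 3.10 × 10^-28 GeV³.
Result: 3.10 × 10^-28 × 1.31 × 10^47 = 4.06 × 10^19 m⁻³.

4.06 × 10^19 m⁻³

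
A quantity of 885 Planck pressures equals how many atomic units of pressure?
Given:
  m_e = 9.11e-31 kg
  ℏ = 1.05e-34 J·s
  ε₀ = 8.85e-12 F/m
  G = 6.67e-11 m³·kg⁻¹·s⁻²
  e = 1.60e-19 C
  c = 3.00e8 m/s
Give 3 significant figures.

Planck pressure: p_P = c⁷/(ℏG²) = 4.68e113 Pa
atomic unit of pressure: P_au = E_h/a₀³ = m_e⁴e¹⁰/((4πε₀)⁵ℏ⁸) = 3.01e13 Pa
885 × 4.68e113 / 3.01e13 = 1.38e103

1.38e103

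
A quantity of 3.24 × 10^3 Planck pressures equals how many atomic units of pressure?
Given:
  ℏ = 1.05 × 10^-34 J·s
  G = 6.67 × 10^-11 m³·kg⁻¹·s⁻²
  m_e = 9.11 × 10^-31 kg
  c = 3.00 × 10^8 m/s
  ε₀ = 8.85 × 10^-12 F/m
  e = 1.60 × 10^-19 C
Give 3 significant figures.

Planck pressure: p_P = c⁷/(ℏG²) = 4.68 × 10^113 Pa
atomic unit of pressure: P_au = E_h/a₀³ = m_e⁴e¹⁰/((4πε₀)⁵ℏ⁸) = 3.01 × 10^13 Pa
3.24 × 10^3 × 4.68 × 10^113 / 3.01 × 10^13 = 5.03 × 10^103

5.03 × 10^103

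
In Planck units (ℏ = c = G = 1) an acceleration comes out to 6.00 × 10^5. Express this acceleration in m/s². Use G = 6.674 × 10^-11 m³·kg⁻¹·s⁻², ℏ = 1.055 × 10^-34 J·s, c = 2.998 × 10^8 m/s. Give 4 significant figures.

One Planck acceleration: a_P = √(c⁷/(ℏG)) = 5.560 × 10^51 m/s².
6.00 × 10^5 × 5.560 × 10^51 m/s² = 3.336 × 10^57 m/s²

3.336 × 10^57 m/s²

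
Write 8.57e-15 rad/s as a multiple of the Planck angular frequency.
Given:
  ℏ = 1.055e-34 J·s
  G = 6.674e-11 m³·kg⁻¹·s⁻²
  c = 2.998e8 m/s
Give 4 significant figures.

Planck angular frequency: ω_P = √(c⁵/(ℏG)) = 1.855e43 rad/s.
8.57e-15 / 1.855e43 = 4.621e-58

4.621e-58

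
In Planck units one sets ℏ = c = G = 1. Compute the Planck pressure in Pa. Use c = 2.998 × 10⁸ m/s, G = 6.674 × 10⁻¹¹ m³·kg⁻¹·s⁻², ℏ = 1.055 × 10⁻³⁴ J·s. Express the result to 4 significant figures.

4.632 × 10¹¹³ Pa

p_P = c⁷/(ℏG²)
  = 2.177 × 10⁵⁹ / 4.699 × 10⁻⁵⁵
  = 4.632 × 10¹¹³ Pa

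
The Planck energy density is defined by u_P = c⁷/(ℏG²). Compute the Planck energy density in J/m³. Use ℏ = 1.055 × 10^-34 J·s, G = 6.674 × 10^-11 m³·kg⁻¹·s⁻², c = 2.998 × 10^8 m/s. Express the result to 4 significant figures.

u_P = c⁷/(ℏG²)
  = 2.177 × 10^59 / 4.699 × 10^-55
  = 4.632 × 10^113 J/m³

4.632 × 10^113 J/m³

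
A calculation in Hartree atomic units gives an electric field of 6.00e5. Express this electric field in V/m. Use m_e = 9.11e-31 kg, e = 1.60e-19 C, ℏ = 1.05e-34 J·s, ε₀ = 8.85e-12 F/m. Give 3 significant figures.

3.12e17 V/m

One atomic unit of electric field: E_au = E_h/(e a₀) = m_e²e⁵/((4πε₀)³ℏ⁴) = 5.20e11 V/m.
6.00e5 × 5.20e11 V/m = 3.12e17 V/m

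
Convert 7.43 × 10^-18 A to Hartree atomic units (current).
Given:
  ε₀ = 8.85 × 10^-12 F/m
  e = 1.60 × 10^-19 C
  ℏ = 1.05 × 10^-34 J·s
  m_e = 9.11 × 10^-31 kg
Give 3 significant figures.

1.11 × 10^-15

atomic unit of electric current: I_au = e E_h/ℏ = m_e e⁵/((4πε₀)²ℏ³) = 6.67 × 10^-3 A.
7.43 × 10^-18 / 6.67 × 10^-3 = 1.11 × 10^-15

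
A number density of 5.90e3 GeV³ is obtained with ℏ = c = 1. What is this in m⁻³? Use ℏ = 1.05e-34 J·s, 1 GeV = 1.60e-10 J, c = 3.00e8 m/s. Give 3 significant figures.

Number density is [L]⁻³ = [E]³/(ℏc)³.
1 GeV³ → 1/(ℏc)³ × (1 GeV in J)³ = 1.31e47 m⁻³.
Result: 5.90e3 × 1.31e47 = 7.73e50 m⁻³.

7.73e50 m⁻³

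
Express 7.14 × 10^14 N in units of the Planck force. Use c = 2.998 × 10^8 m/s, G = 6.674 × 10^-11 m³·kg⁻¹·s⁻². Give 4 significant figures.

Planck force: F_P = c⁴/G = 1.210 × 10^44 N.
7.14 × 10^14 / 1.210 × 10^44 = 5.899 × 10^-30

5.899 × 10^-30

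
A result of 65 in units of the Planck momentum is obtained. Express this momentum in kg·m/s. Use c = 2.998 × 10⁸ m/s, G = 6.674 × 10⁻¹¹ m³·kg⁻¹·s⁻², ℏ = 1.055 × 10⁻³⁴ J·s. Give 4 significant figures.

One Planck momentum: p_P = √(ℏc³/G) = 6.527 kg·m/s.
65 × 6.527 kg·m/s = 424.2 kg·m/s

424.2 kg·m/s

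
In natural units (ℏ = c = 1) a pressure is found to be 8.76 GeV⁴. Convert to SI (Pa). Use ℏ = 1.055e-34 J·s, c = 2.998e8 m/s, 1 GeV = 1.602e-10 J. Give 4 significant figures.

Pressure is [E]/[L]³ = [E]⁴/(ℏc)³.
1 GeV⁴ → 1/(ℏc)³ × (1 GeV in J)⁴ = 2.082e37 Pa.
Result: 8.76 × 2.082e37 = 1.823e38 Pa.

1.823e38 Pa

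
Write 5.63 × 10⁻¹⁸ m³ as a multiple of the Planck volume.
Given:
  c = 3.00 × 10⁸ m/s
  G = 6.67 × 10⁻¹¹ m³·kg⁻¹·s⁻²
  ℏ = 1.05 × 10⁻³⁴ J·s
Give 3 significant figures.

1.35 × 10⁸⁷

Planck volume: V_P = (ℏG/c³)^(3/2) = 4.18 × 10⁻¹⁰⁵ m³.
5.63 × 10⁻¹⁸ / 4.18 × 10⁻¹⁰⁵ = 1.35 × 10⁸⁷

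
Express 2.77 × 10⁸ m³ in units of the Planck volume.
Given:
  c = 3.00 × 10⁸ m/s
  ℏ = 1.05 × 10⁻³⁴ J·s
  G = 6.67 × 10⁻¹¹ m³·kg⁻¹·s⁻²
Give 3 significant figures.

6.63 × 10¹¹²

Planck volume: V_P = (ℏG/c³)^(3/2) = 4.18 × 10⁻¹⁰⁵ m³.
2.77 × 10⁸ / 4.18 × 10⁻¹⁰⁵ = 6.63 × 10¹¹²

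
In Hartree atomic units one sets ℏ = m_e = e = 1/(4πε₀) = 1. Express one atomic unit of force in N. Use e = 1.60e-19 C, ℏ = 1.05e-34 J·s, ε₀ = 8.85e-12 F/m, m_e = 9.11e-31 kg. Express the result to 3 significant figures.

F_au = E_h/a₀ = m_e²e⁶/((4πε₀)³ℏ⁴)
E_h = 4.38e-18 J
a₀ = 5.26e-11 m
E_h/a₀ = 8.33e-8 N

8.33e-8 N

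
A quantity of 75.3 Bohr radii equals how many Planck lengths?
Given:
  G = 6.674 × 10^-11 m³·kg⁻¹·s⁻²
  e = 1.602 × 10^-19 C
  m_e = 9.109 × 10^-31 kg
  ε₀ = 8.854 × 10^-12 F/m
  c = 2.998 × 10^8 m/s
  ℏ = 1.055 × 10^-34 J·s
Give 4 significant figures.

2.468 × 10^26

Bohr radius: a₀ = 4πε₀ℏ²/(m_e e²) = 5.297 × 10^-11 m
Planck length: ℓ_P = √(ℏG/c³) = 1.616 × 10^-35 m
75.3 × 5.297 × 10^-11 / 1.616 × 10^-35 = 2.468 × 10^26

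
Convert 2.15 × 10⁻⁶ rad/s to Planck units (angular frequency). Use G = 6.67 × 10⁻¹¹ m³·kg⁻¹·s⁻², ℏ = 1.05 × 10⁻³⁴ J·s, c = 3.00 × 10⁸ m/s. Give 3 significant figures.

Planck angular frequency: ω_P = √(c⁵/(ℏG)) = 1.86 × 10⁴³ rad/s.
2.15 × 10⁻⁶ / 1.86 × 10⁴³ = 1.15 × 10⁻⁴⁹

1.15 × 10⁻⁴⁹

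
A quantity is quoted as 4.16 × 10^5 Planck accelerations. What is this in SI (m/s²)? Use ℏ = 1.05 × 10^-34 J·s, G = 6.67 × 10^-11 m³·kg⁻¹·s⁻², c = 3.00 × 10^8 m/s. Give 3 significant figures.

2.32 × 10^57 m/s²

One Planck acceleration: a_P = √(c⁷/(ℏG)) = 5.59 × 10^51 m/s².
4.16 × 10^5 × 5.59 × 10^51 m/s² = 2.32 × 10^57 m/s²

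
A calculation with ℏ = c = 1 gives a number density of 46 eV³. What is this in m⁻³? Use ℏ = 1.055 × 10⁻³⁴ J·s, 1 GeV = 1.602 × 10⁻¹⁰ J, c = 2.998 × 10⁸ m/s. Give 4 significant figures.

Number density is [L]⁻³ = [E]³/(ℏc)³.
1 GeV³ → 1/(ℏc)³ × (1 GeV in J)³ = 1.299 × 10⁴⁷ m⁻³.
Convert the energy scale: 46 eV³ = 4.60 × 10⁻²⁶ GeV³.
Result: 4.60 × 10⁻²⁶ × 1.299 × 10⁴⁷ = 5.977 × 10²¹ m⁻³.

5.977 × 10²¹ m⁻³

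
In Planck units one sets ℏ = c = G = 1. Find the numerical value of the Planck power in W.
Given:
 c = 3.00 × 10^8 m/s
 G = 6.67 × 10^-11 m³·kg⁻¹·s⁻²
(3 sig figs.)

P_P = c⁵/G
  = 2.43 × 10^42 / 6.67 × 10^-11
  = 3.64 × 10^52 W

3.64 × 10^52 W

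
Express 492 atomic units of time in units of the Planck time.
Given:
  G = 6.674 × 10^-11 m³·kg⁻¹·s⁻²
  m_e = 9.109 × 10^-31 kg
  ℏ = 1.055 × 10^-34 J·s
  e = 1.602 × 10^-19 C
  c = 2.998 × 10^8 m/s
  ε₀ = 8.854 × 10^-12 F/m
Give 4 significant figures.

atomic unit of time: τ_au = (4πε₀)²ℏ³/(m_e e⁴) = 2.423 × 10^-17 s
Planck time: t_P = √(ℏG/c⁵) = 5.392 × 10^-44 s
492 × 2.423 × 10^-17 / 5.392 × 10^-44 = 2.211 × 10^29

2.211 × 10^29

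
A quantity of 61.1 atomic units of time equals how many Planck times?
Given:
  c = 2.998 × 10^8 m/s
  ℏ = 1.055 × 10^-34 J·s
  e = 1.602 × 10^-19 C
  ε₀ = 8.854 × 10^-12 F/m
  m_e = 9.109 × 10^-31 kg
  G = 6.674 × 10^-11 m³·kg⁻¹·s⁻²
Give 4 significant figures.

2.746 × 10^28

atomic unit of time: τ_au = (4πε₀)²ℏ³/(m_e e⁴) = 2.423 × 10^-17 s
Planck time: t_P = √(ℏG/c⁵) = 5.392 × 10^-44 s
61.1 × 2.423 × 10^-17 / 5.392 × 10^-44 = 2.746 × 10^28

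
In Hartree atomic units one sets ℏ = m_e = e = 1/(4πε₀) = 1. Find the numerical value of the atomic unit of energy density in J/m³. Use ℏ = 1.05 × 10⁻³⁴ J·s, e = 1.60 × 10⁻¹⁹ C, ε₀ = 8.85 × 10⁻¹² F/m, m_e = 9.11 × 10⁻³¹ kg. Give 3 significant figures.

3.01 × 10¹³ J/m³

u_au = E_h/a₀³ = m_e⁴e¹⁰/((4πε₀)⁵ℏ⁸)
E_h = 4.38 × 10⁻¹⁸ J
a₀ = 5.26 × 10⁻¹¹ m
E_h/a₀³ = 3.01 × 10¹³ J/m³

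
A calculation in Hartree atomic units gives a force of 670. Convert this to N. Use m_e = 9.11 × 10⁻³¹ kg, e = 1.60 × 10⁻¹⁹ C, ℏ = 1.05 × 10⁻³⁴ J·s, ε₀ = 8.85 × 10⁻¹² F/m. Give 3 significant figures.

5.58 × 10⁻⁵ N

One atomic unit of force: F_au = E_h/a₀ = m_e²e⁶/((4πε₀)³ℏ⁴) = 8.33 × 10⁻⁸ N.
670 × 8.33 × 10⁻⁸ N = 5.58 × 10⁻⁵ N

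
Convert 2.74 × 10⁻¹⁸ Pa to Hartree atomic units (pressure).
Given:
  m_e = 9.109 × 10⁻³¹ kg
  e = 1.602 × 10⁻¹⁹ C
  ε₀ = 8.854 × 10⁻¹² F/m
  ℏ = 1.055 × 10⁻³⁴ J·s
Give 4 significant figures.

atomic unit of pressure: P_au = E_h/a₀³ = m_e⁴e¹⁰/((4πε₀)⁵ℏ⁸) = 2.929 × 10¹³ Pa.
2.74 × 10⁻¹⁸ / 2.929 × 10¹³ = 9.354 × 10⁻³²

9.354 × 10⁻³²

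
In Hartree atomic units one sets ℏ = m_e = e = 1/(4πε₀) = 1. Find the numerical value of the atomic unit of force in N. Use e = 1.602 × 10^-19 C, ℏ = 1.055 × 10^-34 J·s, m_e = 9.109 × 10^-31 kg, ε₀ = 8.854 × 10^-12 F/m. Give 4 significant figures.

8.220 × 10^-8 N

F_au = E_h/a₀ = m_e²e⁶/((4πε₀)³ℏ⁴)
E_h = 4.354 × 10^-18 J
a₀ = 5.297 × 10^-11 m
E_h/a₀ = 8.220 × 10^-8 N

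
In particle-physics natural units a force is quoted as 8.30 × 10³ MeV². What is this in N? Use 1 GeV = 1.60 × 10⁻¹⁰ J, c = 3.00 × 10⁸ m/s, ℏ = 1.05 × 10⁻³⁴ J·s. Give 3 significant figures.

6.75 × 10³ N

Force is [E]/[L] = [E]²/(ℏc); restore (ℏc)⁻¹.
1 GeV² → 1/(ℏc) × (1 GeV in J)² = 8.13 × 10⁵ N.
Convert the energy scale: 8.30 × 10³ MeV² = 8.30 × 10⁻³ GeV².
Result: 8.30 × 10⁻³ × 8.13 × 10⁵ = 6.75 × 10³ N.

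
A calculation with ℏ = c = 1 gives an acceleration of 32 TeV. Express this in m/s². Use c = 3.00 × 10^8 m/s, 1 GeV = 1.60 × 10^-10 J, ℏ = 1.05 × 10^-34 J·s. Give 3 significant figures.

1.46 × 10^37 m/s²

Acceleration is [L]/[T]² = c·[E]/ℏ.
1 GeV → c/ℏ × (1 GeV in J) = 4.57 × 10^32 m/s².
Convert the energy scale: 32 TeV = 3.20 × 10^4 GeV.
Result: 3.20 × 10^4 × 4.57 × 10^32 = 1.46 × 10^37 m/s².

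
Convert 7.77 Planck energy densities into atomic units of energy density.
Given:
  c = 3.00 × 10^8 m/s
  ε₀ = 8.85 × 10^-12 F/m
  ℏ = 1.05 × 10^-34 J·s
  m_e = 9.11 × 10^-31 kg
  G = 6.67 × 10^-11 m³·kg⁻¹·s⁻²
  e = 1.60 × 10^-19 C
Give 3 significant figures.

Planck energy density: u_P = c⁷/(ℏG²) = 4.68 × 10^113 J/m³
atomic unit of energy density: u_au = E_h/a₀³ = m_e⁴e¹⁰/((4πε₀)⁵ℏ⁸) = 3.01 × 10^13 J/m³
7.77 × 4.68 × 10^113 / 3.01 × 10^13 = 1.21 × 10^101

1.21 × 10^101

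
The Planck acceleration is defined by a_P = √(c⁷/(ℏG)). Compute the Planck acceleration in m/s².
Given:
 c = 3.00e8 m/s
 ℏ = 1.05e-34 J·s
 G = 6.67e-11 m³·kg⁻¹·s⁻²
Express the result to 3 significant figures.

5.59e51 m/s²

a_P = √(c⁷/(ℏG))
  = √(3.12e103)
  = 5.59e51 m/s²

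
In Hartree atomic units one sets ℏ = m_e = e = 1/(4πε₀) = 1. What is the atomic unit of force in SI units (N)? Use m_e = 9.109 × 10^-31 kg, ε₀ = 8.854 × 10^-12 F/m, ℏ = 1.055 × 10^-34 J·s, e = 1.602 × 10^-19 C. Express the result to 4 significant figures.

F_au = E_h/a₀ = m_e²e⁶/((4πε₀)³ℏ⁴)
E_h = 4.354 × 10^-18 J
a₀ = 5.297 × 10^-11 m
E_h/a₀ = 8.220 × 10^-8 N

8.220 × 10^-8 N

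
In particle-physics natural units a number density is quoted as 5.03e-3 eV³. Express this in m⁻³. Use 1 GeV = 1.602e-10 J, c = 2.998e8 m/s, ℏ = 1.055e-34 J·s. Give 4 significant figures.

Number density is [L]⁻³ = [E]³/(ℏc)³.
1 GeV³ → 1/(ℏc)³ × (1 GeV in J)³ = 1.299e47 m⁻³.
Convert the energy scale: 5.03e-3 eV³ = 5.03e-30 GeV³.
Result: 5.03e-30 × 1.299e47 = 6.536e17 m⁻³.

6.536e17 m⁻³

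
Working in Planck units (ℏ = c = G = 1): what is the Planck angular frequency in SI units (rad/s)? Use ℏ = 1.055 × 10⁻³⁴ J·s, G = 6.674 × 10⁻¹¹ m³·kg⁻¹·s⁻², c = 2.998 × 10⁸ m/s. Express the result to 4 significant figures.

From ℏ = c = G = 1 the angular frequency scale is ω_P = √(c⁵/(ℏG)).
  = √(3.440 × 10⁸⁶)
  = 1.855 × 10⁴³ rad/s

1.855 × 10⁴³ rad/s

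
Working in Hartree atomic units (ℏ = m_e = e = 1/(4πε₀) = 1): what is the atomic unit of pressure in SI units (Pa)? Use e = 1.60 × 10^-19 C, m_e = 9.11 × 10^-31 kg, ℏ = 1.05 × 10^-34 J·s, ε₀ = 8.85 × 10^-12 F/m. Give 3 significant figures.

3.01 × 10^13 Pa

The unique combination of the constants set to 1 with dimensions of pressure is P_au = E_h/a₀³ = m_e⁴e¹⁰/((4πε₀)⁵ℏ⁸).
E_h = 4.38 × 10^-18 J
a₀ = 5.26 × 10^-11 m
E_h/a₀³ = 3.01 × 10^13 Pa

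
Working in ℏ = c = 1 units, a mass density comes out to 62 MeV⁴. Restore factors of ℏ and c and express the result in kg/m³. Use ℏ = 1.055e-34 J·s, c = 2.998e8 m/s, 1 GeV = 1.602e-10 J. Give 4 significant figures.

Mass density is [E]/(c²[L]³) = [E]⁴/(ℏ³c⁵).
1 GeV⁴ → 1/(ℏ³c⁵) × (1 GeV in J)⁴ = 2.316e20 kg/m³.
Convert the energy scale: 62 MeV⁴ = 6.20e-11 GeV⁴.
Result: 6.20e-11 × 2.316e20 = 1.436e10 kg/m³.

1.436e10 kg/m³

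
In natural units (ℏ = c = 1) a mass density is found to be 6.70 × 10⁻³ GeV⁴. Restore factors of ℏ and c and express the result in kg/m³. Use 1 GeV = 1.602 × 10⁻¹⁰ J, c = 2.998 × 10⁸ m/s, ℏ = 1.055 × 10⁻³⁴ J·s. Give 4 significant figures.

1.552 × 10¹⁸ kg/m³

Mass density is [E]/(c²[L]³) = [E]⁴/(ℏ³c⁵).
1 GeV⁴ → 1/(ℏ³c⁵) × (1 GeV in J)⁴ = 2.316 × 10²⁰ kg/m³.
Result: 6.70 × 10⁻³ × 2.316 × 10²⁰ = 1.552 × 10¹⁸ kg/m³.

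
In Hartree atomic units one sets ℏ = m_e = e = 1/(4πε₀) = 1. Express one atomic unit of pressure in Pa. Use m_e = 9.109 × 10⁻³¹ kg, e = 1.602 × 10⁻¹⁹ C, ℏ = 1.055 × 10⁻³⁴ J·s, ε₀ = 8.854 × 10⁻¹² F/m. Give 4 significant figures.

P_au = E_h/a₀³ = m_e⁴e¹⁰/((4πε₀)⁵ℏ⁸)
E_h = 4.354 × 10⁻¹⁸ J
a₀ = 5.297 × 10⁻¹¹ m
E_h/a₀³ = 2.929 × 10¹³ Pa

2.929 × 10¹³ Pa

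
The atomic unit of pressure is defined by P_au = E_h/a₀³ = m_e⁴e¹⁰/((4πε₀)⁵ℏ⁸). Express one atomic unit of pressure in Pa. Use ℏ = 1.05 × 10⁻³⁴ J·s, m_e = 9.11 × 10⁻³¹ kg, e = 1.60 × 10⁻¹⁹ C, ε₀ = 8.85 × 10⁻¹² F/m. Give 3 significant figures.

P_au = E_h/a₀³ = m_e⁴e¹⁰/((4πε₀)⁵ℏ⁸)
E_h = 4.38 × 10⁻¹⁸ J
a₀ = 5.26 × 10⁻¹¹ m
E_h/a₀³ = 3.01 × 10¹³ Pa

3.01 × 10¹³ Pa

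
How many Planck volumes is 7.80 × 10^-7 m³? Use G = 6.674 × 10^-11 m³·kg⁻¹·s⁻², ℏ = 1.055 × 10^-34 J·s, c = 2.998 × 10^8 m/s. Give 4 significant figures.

1.847 × 10^98

Planck volume: V_P = (ℏG/c³)^(3/2) = 4.224 × 10^-105 m³.
7.80 × 10^-7 / 4.224 × 10^-105 = 1.847 × 10^98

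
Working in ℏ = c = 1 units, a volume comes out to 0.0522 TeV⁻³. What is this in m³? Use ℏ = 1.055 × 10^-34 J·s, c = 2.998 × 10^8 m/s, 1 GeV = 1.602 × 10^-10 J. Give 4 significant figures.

Volume is [L]³ = [E]⁻³·(ℏc)³.
1 GeV⁻³ → (ℏc)³ × (1 GeV in J)⁻³ = 7.696 × 10^-48 m³.
Convert the energy scale: 0.0522 TeV⁻³ = 5.22 × 10^-11 GeV⁻³.
Result: 5.22 × 10^-11 × 7.696 × 10^-48 = 4.017 × 10^-58 m³.

4.017 × 10^-58 m³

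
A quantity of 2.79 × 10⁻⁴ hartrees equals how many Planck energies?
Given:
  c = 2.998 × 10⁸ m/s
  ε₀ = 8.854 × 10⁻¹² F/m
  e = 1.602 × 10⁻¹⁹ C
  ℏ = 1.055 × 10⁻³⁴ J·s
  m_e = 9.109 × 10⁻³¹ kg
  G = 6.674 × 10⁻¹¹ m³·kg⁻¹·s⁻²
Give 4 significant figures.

hartree: E_h = m_e e⁴/(4πε₀ℏ)² = 4.354 × 10⁻¹⁸ J
Planck energy: E_P = √(ℏc⁵/G) = 1.957 × 10⁹ J
2.79 × 10⁻⁴ × 4.354 × 10⁻¹⁸ / 1.957 × 10⁹ = 6.209 × 10⁻³¹

6.209 × 10⁻³¹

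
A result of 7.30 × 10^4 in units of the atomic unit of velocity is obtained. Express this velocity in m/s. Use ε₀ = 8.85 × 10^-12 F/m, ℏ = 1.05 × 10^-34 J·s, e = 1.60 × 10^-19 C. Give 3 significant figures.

1.60 × 10^11 m/s

One atomic unit of velocity: v_au = e²/(4πε₀ℏ) = 2.19 × 10^6 m/s.
7.30 × 10^4 × 2.19 × 10^6 m/s = 1.60 × 10^11 m/s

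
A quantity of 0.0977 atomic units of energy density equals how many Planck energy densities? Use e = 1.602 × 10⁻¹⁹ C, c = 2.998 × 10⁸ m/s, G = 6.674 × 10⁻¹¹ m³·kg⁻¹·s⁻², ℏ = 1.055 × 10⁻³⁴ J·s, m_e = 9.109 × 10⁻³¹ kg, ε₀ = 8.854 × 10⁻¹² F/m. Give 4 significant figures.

6.178 × 10⁻¹⁰²

atomic unit of energy density: u_au = E_h/a₀³ = m_e⁴e¹⁰/((4πε₀)⁵ℏ⁸) = 2.929 × 10¹³ J/m³
Planck energy density: u_P = c⁷/(ℏG²) = 4.632 × 10¹¹³ J/m³
0.0977 × 2.929 × 10¹³ / 4.632 × 10¹¹³ = 6.178 × 10⁻¹⁰²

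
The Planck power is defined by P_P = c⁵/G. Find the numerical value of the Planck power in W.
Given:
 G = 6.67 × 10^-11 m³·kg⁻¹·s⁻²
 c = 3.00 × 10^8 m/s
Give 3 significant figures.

3.64 × 10^52 W

P_P = c⁵/G
  = 2.43 × 10^42 / 6.67 × 10^-11
  = 3.64 × 10^52 W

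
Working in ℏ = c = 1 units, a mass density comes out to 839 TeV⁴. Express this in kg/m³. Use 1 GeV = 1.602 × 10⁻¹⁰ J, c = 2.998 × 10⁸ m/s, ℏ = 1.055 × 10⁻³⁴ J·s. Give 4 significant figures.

Mass density is [E]/(c²[L]³) = [E]⁴/(ℏ³c⁵).
1 GeV⁴ → 1/(ℏ³c⁵) × (1 GeV in J)⁴ = 2.316 × 10²⁰ kg/m³.
Convert the energy scale: 839 TeV⁴ = 8.39 × 10¹⁴ GeV⁴.
Result: 8.39 × 10¹⁴ × 2.316 × 10²⁰ = 1.943 × 10³⁵ kg/m³.

1.943 × 10³⁵ kg/m³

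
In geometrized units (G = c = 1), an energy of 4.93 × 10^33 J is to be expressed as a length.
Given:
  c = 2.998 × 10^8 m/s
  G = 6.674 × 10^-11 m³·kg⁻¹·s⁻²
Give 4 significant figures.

4.073 × 10^-11 m

Energy → length via G/c⁴.
4.93 × 10^33 J × (G/c⁴) = 4.073 × 10^-11 m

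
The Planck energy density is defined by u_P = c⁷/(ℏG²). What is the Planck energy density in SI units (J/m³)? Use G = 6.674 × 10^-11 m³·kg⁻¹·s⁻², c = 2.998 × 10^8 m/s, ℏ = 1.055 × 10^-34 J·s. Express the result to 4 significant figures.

4.632 × 10^113 J/m³

u_P = c⁷/(ℏG²)
  = 2.177 × 10^59 / 4.699 × 10^-55
  = 4.632 × 10^113 J/m³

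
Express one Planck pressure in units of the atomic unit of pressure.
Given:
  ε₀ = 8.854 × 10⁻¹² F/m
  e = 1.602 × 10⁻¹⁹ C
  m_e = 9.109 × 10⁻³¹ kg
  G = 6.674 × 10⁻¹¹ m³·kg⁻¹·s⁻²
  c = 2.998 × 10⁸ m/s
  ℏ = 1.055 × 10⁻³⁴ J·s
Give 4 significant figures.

Planck pressure: p_P = c⁷/(ℏG²) = 4.632 × 10¹¹³ Pa
atomic unit of pressure: P_au = E_h/a₀³ = m_e⁴e¹⁰/((4πε₀)⁵ℏ⁸) = 2.929 × 10¹³ Pa
ratio = 4.632 × 10¹¹³ / 2.929 × 10¹³ = 1.581 × 10¹⁰⁰

1.581 × 10¹⁰⁰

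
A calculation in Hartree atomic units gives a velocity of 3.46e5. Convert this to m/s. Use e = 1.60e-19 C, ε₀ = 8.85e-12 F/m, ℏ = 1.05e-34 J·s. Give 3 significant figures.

One atomic unit of velocity: v_au = e²/(4πε₀ℏ) = 2.19e6 m/s.
3.46e5 × 2.19e6 m/s = 7.59e11 m/s

7.59e11 m/s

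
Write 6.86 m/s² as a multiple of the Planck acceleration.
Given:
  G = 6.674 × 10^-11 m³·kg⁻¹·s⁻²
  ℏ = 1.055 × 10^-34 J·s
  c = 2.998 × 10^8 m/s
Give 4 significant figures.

Planck acceleration: a_P = √(c⁷/(ℏG)) = 5.560 × 10^51 m/s².
6.86 / 5.560 × 10^51 = 1.234 × 10^-51

1.234 × 10^-51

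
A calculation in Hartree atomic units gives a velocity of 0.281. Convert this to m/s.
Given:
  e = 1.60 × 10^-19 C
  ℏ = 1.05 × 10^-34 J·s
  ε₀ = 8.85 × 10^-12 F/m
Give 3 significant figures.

6.16 × 10^5 m/s

One atomic unit of velocity: v_au = e²/(4πε₀ℏ) = 2.19 × 10^6 m/s.
0.281 × 2.19 × 10^6 m/s = 6.16 × 10^5 m/s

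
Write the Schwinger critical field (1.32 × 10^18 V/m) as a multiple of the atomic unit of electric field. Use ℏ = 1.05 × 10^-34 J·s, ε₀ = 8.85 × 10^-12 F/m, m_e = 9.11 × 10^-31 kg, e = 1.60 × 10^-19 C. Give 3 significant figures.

2.54 × 10^6

atomic unit of electric field: E_au = E_h/(e a₀) = m_e²e⁵/((4πε₀)³ℏ⁴) = 5.20 × 10^11 V/m.
1.32 × 10^18 / 5.20 × 10^11 = 2.54 × 10^6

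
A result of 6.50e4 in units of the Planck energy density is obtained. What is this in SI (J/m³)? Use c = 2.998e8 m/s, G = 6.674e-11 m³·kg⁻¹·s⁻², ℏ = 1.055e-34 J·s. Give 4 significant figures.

3.011e118 J/m³

One Planck energy density: u_P = c⁷/(ℏG²) = 4.632e113 J/m³.
6.50e4 × 4.632e113 J/m³ = 3.011e118 J/m³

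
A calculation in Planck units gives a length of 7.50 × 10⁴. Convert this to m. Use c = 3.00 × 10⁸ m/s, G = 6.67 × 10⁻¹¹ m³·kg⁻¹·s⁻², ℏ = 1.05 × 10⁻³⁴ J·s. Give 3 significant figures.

One Planck length: ℓ_P = √(ℏG/c³) = 1.61 × 10⁻³⁵ m.
7.50 × 10⁴ × 1.61 × 10⁻³⁵ m = 1.21 × 10⁻³⁰ m

1.21 × 10⁻³⁰ m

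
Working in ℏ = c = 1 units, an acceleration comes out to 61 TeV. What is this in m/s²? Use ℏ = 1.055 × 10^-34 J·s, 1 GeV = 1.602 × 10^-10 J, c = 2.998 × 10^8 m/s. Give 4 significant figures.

Acceleration is [L]/[T]² = c·[E]/ℏ.
1 GeV → c/ℏ × (1 GeV in J) = 4.552 × 10^32 m/s².
Convert the energy scale: 61 TeV = 6.10 × 10^4 GeV.
Result: 6.10 × 10^4 × 4.552 × 10^32 = 2.777 × 10^37 m/s².

2.777 × 10^37 m/s²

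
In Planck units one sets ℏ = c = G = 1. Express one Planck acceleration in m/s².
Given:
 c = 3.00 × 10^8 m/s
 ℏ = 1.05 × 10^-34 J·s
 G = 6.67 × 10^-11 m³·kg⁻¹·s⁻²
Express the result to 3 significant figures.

5.59 × 10^51 m/s²

a_P = √(c⁷/(ℏG))
  = √(3.12 × 10^103)
  = 5.59 × 10^51 m/s²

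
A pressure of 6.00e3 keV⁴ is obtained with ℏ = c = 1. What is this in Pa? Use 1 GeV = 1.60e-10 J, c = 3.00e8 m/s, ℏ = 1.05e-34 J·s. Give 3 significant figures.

1.26e17 Pa

Pressure is [E]/[L]³ = [E]⁴/(ℏc)³.
1 GeV⁴ → 1/(ℏc)³ × (1 GeV in J)⁴ = 2.10e37 Pa.
Convert the energy scale: 6.00e3 keV⁴ = 6.00e-21 GeV⁴.
Result: 6.00e-21 × 2.10e37 = 1.26e17 Pa.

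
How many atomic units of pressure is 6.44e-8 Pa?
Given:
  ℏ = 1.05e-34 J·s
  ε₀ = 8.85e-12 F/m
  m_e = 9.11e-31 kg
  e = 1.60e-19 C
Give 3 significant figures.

2.14e-21

atomic unit of pressure: P_au = E_h/a₀³ = m_e⁴e¹⁰/((4πε₀)⁵ℏ⁸) = 3.01e13 Pa.
6.44e-8 / 3.01e13 = 2.14e-21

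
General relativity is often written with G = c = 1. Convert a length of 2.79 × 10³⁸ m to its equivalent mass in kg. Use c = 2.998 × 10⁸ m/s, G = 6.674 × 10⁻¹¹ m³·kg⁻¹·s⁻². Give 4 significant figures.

Length → mass via c²/G.
2.79 × 10³⁸ m × (c²/G) = 3.757 × 10⁶⁵ kg

3.757 × 10⁶⁵ kg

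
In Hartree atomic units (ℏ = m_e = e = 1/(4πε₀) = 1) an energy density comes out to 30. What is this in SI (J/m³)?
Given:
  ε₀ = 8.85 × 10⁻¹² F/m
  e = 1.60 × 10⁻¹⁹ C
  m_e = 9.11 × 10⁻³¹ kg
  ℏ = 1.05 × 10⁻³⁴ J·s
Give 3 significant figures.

9.04 × 10¹⁴ J/m³

One atomic unit of energy density: u_au = E_h/a₀³ = m_e⁴e¹⁰/((4πε₀)⁵ℏ⁸) = 3.01 × 10¹³ J/m³.
30 × 3.01 × 10¹³ J/m³ = 9.04 × 10¹⁴ J/m³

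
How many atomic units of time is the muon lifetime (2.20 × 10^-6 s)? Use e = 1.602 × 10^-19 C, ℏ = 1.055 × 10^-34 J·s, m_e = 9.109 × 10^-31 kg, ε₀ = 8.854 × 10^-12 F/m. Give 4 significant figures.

atomic unit of time: τ_au = (4πε₀)²ℏ³/(m_e e⁴) = 2.423 × 10^-17 s.
2.20 × 10^-6 / 2.423 × 10^-17 = 9.080 × 10^10

9.080 × 10^10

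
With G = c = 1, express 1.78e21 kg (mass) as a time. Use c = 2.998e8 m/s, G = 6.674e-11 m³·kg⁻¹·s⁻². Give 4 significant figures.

Mass → time via G/c³.
1.78e21 kg × (G/c³) = 4.409e-15 s

4.409e-15 s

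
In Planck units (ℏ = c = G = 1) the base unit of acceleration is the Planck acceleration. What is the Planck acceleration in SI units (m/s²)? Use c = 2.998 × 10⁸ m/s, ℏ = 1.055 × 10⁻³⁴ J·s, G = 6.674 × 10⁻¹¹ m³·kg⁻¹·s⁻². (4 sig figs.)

5.560 × 10⁵¹ m/s²

a_P = √(c⁷/(ℏG))
  = √(3.092 × 10¹⁰³)
  = 5.560 × 10⁵¹ m/s²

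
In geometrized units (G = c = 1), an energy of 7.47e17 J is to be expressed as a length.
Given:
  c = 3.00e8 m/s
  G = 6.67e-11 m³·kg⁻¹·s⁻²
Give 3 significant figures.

Energy → length via G/c⁴.
7.47e17 J × (G/c⁴) = 6.15e-27 m

6.15e-27 m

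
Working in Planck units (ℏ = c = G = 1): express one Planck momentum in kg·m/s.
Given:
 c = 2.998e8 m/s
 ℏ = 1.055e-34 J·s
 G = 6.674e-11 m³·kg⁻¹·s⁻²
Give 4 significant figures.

Dimensional analysis gives p_P = √(ℏc³/G).
  = √(42.60)
  = 6.527 kg·m/s

6.527 kg·m/s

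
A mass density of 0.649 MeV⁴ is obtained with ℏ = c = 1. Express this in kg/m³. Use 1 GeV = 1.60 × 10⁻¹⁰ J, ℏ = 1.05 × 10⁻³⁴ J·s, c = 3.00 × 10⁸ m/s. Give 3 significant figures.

1.51 × 10⁸ kg/m³

Mass density is [E]/(c²[L]³) = [E]⁴/(ℏ³c⁵).
1 GeV⁴ → 1/(ℏ³c⁵) × (1 GeV in J)⁴ = 2.33 × 10²⁰ kg/m³.
Convert the energy scale: 0.649 MeV⁴ = 6.49 × 10⁻¹³ GeV⁴.
Result: 6.49 × 10⁻¹³ × 2.33 × 10²⁰ = 1.51 × 10⁸ kg/m³.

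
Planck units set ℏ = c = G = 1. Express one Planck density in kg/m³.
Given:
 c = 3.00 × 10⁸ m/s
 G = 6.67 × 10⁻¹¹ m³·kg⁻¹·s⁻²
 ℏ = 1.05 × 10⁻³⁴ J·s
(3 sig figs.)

5.20 × 10⁹⁶ kg/m³

The unique combination of the constants set to 1 with dimensions of density is ρ_P = c⁵/(ℏG²).
  = 2.43 × 10⁴² / 4.67 × 10⁻⁵⁵
  = 5.20 × 10⁹⁶ kg/m³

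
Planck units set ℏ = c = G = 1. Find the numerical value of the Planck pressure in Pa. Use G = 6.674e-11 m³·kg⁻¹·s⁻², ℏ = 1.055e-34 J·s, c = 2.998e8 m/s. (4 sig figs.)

4.632e113 Pa

Dimensional analysis gives p_P = c⁷/(ℏG²).
  = 2.177e59 / 4.699e-55
  = 4.632e113 Pa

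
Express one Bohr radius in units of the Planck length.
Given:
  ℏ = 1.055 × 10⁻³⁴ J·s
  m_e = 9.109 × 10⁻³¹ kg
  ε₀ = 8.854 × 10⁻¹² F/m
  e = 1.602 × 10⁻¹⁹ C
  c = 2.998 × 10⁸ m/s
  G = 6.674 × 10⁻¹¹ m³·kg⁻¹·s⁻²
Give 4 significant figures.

3.277 × 10²⁴

Bohr radius: a₀ = 4πε₀ℏ²/(m_e e²) = 5.297 × 10⁻¹¹ m
Planck length: ℓ_P = √(ℏG/c³) = 1.616 × 10⁻³⁵ m
ratio = 5.297 × 10⁻¹¹ / 1.616 × 10⁻³⁵ = 3.277 × 10²⁴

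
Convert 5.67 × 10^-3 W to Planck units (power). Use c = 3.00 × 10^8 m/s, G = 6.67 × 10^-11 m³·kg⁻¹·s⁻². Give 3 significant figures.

Planck power: P_P = c⁵/G = 3.64 × 10^52 W.
5.67 × 10^-3 / 3.64 × 10^52 = 1.56 × 10^-55

1.56 × 10^-55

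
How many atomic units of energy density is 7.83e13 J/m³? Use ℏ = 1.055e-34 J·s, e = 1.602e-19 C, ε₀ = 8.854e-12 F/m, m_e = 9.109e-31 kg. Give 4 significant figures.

2.673

atomic unit of energy density: u_au = E_h/a₀³ = m_e⁴e¹⁰/((4πε₀)⁵ℏ⁸) = 2.929e13 J/m³.
7.83e13 / 2.929e13 = 2.673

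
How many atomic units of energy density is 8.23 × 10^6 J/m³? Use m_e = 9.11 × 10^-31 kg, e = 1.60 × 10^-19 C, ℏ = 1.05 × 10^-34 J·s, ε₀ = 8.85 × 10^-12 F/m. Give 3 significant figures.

atomic unit of energy density: u_au = E_h/a₀³ = m_e⁴e¹⁰/((4πε₀)⁵ℏ⁸) = 3.01 × 10^13 J/m³.
8.23 × 10^6 / 3.01 × 10^13 = 2.73 × 10^-7

2.73 × 10^-7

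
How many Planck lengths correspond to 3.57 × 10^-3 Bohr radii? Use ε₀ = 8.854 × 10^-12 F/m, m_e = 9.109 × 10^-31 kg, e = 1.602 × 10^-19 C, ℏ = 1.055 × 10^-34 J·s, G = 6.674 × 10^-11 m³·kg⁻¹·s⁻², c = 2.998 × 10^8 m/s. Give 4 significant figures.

1.170 × 10^22

Bohr radius: a₀ = 4πε₀ℏ²/(m_e e²) = 5.297 × 10^-11 m
Planck length: ℓ_P = √(ℏG/c³) = 1.616 × 10^-35 m
3.57 × 10^-3 × 5.297 × 10^-11 / 1.616 × 10^-35 = 1.170 × 10^22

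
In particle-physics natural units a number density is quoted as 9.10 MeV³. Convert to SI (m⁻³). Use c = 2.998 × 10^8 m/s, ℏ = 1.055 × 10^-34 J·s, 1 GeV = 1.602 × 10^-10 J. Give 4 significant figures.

Number density is [L]⁻³ = [E]³/(ℏc)³.
1 GeV³ → 1/(ℏc)³ × (1 GeV in J)³ = 1.299 × 10^47 m⁻³.
Convert the energy scale: 9.10 MeV³ = 9.10 × 10^-9 GeV³.
Result: 9.10 × 10^-9 × 1.299 × 10^47 = 1.182 × 10^39 m⁻³.

1.182 × 10^39 m⁻³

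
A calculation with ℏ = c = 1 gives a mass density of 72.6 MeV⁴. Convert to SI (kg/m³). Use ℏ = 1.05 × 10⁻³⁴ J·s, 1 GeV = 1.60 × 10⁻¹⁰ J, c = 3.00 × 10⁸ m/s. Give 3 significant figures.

1.69 × 10¹⁰ kg/m³

Mass density is [E]/(c²[L]³) = [E]⁴/(ℏ³c⁵).
1 GeV⁴ → 1/(ℏ³c⁵) × (1 GeV in J)⁴ = 2.33 × 10²⁰ kg/m³.
Convert the energy scale: 72.6 MeV⁴ = 7.26 × 10⁻¹¹ GeV⁴.
Result: 7.26 × 10⁻¹¹ × 2.33 × 10²⁰ = 1.69 × 10¹⁰ kg/m³.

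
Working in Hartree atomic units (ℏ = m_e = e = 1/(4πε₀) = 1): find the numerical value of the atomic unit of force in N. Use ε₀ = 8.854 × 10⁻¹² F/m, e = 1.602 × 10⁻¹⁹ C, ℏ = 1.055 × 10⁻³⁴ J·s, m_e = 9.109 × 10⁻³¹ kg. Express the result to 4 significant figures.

8.220 × 10⁻⁸ N

From ℏ = m_e = e = 1/(4πε₀) = 1 the force scale is F_au = E_h/a₀ = m_e²e⁶/((4πε₀)³ℏ⁴).
E_h = 4.354 × 10⁻¹⁸ J
a₀ = 5.297 × 10⁻¹¹ m
E_h/a₀ = 8.220 × 10⁻⁸ N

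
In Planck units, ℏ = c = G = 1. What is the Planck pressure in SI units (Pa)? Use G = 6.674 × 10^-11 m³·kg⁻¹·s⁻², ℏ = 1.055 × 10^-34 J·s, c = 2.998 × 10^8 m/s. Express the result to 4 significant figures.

4.632 × 10^113 Pa

Dimensional analysis gives p_P = c⁷/(ℏG²).
  = 2.177 × 10^59 / 4.699 × 10^-55
  = 4.632 × 10^113 Pa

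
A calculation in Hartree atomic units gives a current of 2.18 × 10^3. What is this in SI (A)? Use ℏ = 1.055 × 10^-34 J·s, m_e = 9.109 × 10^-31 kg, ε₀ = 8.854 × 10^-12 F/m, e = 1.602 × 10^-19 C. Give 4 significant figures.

One atomic unit of electric current: I_au = e E_h/ℏ = m_e e⁵/((4πε₀)²ℏ³) = 6.612 × 10^-3 A.
2.18 × 10^3 × 6.612 × 10^-3 A = 14.41 A

14.41 A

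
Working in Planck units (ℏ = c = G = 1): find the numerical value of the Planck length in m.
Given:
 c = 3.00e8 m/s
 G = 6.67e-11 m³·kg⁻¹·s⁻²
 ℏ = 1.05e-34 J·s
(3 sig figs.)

Dimensional analysis gives ℓ_P = √(ℏG/c³).
  = √(2.59e-70)
  = 1.61e-35 m

1.61e-35 m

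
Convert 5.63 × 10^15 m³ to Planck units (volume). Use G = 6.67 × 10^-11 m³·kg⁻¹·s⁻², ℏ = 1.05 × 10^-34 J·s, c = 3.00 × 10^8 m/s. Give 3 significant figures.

1.35 × 10^120

Planck volume: V_P = (ℏG/c³)^(3/2) = 4.18 × 10^-105 m³.
5.63 × 10^15 / 4.18 × 10^-105 = 1.35 × 10^120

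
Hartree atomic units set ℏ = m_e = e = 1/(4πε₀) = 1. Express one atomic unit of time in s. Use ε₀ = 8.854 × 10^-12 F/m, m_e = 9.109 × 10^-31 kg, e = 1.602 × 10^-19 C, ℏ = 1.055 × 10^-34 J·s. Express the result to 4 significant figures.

2.423 × 10^-17 s

The unique combination of the constants set to 1 with dimensions of time is τ_au = (4πε₀)²ℏ³/(m_e e⁴).
E_h = 4.354 × 10^-18 J
ℏ/E_h = 2.423 × 10^-17 s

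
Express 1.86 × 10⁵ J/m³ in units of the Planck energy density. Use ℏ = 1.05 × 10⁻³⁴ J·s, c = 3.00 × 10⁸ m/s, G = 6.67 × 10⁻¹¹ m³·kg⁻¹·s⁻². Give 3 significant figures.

Planck energy density: u_P = c⁷/(ℏG²) = 4.68 × 10¹¹³ J/m³.
1.86 × 10⁵ / 4.68 × 10¹¹³ = 3.97 × 10⁻¹⁰⁹

3.97 × 10⁻¹⁰⁹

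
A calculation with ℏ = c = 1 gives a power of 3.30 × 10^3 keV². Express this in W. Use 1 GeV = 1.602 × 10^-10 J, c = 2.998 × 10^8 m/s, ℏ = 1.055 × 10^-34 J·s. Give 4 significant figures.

Power is [E]/[T] = [E]²/ℏ.
1 GeV² → 1/ℏ × (1 GeV in J)² = 2.433 × 10^14 W.
Convert the energy scale: 3.30 × 10^3 keV² = 3.30 × 10^-9 GeV².
Result: 3.30 × 10^-9 × 2.433 × 10^14 = 8.028 × 10^5 W.

8.028 × 10^5 W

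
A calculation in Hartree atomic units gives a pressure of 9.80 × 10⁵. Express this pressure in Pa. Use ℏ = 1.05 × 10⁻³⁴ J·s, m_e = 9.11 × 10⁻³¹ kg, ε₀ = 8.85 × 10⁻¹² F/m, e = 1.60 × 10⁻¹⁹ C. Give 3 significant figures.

2.95 × 10¹⁹ Pa

One atomic unit of pressure: P_au = E_h/a₀³ = m_e⁴e¹⁰/((4πε₀)⁵ℏ⁸) = 3.01 × 10¹³ Pa.
9.80 × 10⁵ × 3.01 × 10¹³ Pa = 2.95 × 10¹⁹ Pa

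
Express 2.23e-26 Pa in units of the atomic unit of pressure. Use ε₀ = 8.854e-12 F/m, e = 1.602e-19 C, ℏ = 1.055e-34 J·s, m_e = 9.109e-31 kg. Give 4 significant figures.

7.613e-40

atomic unit of pressure: P_au = E_h/a₀³ = m_e⁴e¹⁰/((4πε₀)⁵ℏ⁸) = 2.929e13 Pa.
2.23e-26 / 2.929e13 = 7.613e-40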